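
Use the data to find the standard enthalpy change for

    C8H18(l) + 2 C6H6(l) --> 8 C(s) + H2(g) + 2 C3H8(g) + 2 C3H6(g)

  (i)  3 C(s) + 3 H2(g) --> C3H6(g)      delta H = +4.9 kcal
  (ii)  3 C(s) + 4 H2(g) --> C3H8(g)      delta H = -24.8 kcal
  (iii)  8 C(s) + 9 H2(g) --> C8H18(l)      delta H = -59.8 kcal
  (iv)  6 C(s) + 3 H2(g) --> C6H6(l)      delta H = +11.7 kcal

(i) × 2: (2)·(+4.9) = +9.8 kcal
(ii) × 2: (2)·(-24.8) = -49.6 kcal
(iii) reversed: +59.8 kcal
(iv) reversed and × 2: (-2)·(+11.7) = -23.4 kcal
Summing the manipulated equations, delta H = (2)·(+4.9) + (2)·(-24.8) + (-1)·(-59.8) + (-2)·(+11.7) = -3.4 kcal

delta H = -3.4 kcal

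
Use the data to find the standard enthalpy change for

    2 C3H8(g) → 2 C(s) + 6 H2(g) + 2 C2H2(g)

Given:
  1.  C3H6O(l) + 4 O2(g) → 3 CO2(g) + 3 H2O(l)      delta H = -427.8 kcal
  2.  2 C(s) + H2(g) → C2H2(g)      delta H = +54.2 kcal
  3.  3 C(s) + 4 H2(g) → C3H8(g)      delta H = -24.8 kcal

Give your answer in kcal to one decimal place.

delta H = 158.0 kcal

eq. 1: not needed (O2(g) appears nowhere else).
eq. 2 × 2 (scale by 2 for the 2 C2H2(g)): (2)·(+54.2) = +108.4 kcal
eq. 3 reversed and × 2 (C3H8(g) must end up as a reactant; ×2 to match 2 C3H8(g) in the target): (-2)·(-24.8) = +49.6 kcal
Summing the manipulated equations, delta H = (2)·(+54.2) + (-2)·(-24.8) = 158.0 kcal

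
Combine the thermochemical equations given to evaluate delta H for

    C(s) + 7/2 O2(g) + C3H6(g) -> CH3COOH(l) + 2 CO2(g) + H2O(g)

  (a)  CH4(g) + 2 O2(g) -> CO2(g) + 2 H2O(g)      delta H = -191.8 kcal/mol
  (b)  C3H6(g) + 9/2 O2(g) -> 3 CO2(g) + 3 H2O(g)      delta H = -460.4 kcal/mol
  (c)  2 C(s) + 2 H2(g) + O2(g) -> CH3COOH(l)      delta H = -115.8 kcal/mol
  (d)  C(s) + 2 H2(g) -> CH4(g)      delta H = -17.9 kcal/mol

delta H = -366.5 kcal/mol

(a) reversed: +191.8 kcal/mol
(b) as written (C3H6(g) already on the reactant side): -460.4 kcal/mol
(c) as written (CH3COOH(l) already on the product side): -115.8 kcal/mol
(d) reversed: +17.9 kcal/mol
Combining the equations, delta H = (+191.8) + (-460.4) + (-115.8) + (+17.9) = -366.5 kcal/mol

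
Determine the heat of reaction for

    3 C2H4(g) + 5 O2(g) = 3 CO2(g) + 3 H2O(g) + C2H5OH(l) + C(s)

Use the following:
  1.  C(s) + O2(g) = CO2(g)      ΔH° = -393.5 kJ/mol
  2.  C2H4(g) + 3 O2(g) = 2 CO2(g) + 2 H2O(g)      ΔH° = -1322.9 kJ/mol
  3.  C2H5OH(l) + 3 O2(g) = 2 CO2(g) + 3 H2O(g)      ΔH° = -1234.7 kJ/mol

eq. 1 reversed: +393.5 kJ/mol
eq. 2 × 3: (3)·(-1322.9) = -3968.7 kJ/mol
eq. 3 reversed: +1234.7 kJ/mol
ΔH° = (+393.5) + (-3968.7) + (+1234.7) = -2340.5 kJ/mol

ΔH° = -2340.5 kJ/mol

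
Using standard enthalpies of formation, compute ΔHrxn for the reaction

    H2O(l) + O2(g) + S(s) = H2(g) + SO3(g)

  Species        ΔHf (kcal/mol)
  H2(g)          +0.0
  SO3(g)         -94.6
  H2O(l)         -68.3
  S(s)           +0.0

ΔH°rxn = Σ nΔHf°(products) − Σ nΔHf°(reactants).
Products: 1·(+0.0) + 1·(-94.6) = -94.6
Reactants: 1·(-68.3) + 1·(+0.0) + 1·(+0.0) = -68.3
ΔHrxn = (-94.6) − (-68.3) = -26.3 kcal/mol

ΔHrxn = -26.3 kcal/mol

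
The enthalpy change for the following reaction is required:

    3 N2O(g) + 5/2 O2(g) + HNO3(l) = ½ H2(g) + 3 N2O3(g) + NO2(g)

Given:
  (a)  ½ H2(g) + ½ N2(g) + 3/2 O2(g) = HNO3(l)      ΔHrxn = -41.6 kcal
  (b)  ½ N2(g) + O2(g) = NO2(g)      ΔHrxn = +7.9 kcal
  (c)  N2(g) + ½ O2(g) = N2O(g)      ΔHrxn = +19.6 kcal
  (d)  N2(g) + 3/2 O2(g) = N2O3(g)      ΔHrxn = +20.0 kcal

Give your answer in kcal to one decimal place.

(a) reversed (HNO3(l) must end up as a reactant): +41.6 kcal
(b) as written (NO2(g) already on the product side): +7.9 kcal
(c) reversed and × 3 (N2O(g) must end up as a reactant; scale by 3 for the 3 N2O(g)): (-3)·(+19.6) = -58.8 kcal
(d) × 3 (×3 to match 3 N2O3(g) in the target): (3)·(+20.0) = +60.0 kcal
ΔHrxn = (-1)·(-41.6) + (1)·(+7.9) + (-3)·(+19.6) + (3)·(+20.0) = 50.7 kcal

ΔHrxn = 50.7 kcal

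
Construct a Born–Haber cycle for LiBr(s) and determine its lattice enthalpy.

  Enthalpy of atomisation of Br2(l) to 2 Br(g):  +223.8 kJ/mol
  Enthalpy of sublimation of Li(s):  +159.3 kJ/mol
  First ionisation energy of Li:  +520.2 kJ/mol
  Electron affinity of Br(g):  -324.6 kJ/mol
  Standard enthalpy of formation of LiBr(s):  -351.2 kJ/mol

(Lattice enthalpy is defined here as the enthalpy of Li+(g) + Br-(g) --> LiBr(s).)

U = -818.0 kJ/mol

ΔHf° = 1·ΔHsub + 1·(ΣIE) + 1/2·D(Br2) + 1·EA + U
-351.2 = 1·(+159.3) + 1·(+520.2) + 1/2·(+223.8) + 1·(-324.6) + U
U = -351.2 − (+466.8) = -818.0 kJ/mol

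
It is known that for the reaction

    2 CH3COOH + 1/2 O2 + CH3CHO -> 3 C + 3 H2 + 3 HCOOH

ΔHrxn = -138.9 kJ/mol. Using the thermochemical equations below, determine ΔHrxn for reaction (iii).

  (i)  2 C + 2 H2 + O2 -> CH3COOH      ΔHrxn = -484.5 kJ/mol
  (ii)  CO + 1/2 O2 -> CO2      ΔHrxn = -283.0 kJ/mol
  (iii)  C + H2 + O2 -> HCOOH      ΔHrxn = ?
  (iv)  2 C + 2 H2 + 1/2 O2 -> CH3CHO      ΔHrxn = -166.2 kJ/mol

ΔHrxn = -424.7 kJ/mol

(i) reversed and × 2: (-2)·(-484.5) = +969.0 kJ/mol
(ii): not needed.
(iii) × 3: contributes 3·x
(iv) reversed: +166.2 kJ/mol
-138.9 = (+969.0) + (+166.2) + 3·x
x = (-138.9 − (+1135.2)) / (3) = -424.7 kJ/mol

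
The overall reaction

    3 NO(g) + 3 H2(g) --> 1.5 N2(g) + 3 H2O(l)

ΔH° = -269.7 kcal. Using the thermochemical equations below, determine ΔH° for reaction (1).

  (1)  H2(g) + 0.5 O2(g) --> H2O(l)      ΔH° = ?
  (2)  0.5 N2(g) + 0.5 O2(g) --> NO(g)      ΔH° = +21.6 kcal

(1) × 3 (×3 to match 3 H2O(l) in the target): contributes 3·x
(2) reversed and × 3 (NO(g) must end up as a reactant; ×3 to match 3 NO(g) in the target): (-3)·(+21.6) = -64.8 kcal
-269.7 = (-64.8) + 3·x
x = (-269.7 − (-64.8)) / (3) = -68.3 kcal

ΔH° = -68.3 kcal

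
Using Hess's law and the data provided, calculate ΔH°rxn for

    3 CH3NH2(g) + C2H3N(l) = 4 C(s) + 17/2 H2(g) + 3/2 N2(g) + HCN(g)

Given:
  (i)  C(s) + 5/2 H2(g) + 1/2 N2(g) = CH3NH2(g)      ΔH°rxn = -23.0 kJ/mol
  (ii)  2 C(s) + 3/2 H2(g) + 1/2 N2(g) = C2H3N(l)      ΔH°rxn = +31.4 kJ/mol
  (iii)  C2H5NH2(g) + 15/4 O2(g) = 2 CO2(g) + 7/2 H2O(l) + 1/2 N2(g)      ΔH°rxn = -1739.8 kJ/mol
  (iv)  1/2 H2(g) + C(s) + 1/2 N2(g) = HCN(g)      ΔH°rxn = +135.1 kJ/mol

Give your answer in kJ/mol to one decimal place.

(i) reversed and × 3 (CH3NH2(g) must end up as a reactant; ×3 to match 3 CH3NH2(g) in the target): (-3)·(-23.0) = +69.0 kJ/mol
(ii) reversed (C2H3N(l) must end up as a reactant): -31.4 kJ/mol
(iii): not needed (O2(g) appears nowhere else).
(iv) as written (HCN(g) already on the product side): +135.1 kJ/mol
Summing the manipulated equations, ΔH°rxn = (-3)·(-23.0) + (-1)·(+31.4) + (1)·(+135.1) = 172.7 kJ/mol

ΔH°rxn = 172.7 kJ/mol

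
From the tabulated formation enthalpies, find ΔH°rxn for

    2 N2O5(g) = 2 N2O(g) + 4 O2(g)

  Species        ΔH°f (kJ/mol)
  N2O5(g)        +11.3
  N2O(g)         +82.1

ΔH°rxn = 141.6 kJ/mol

Products: 2·(+82.1) + 4·(+0.0) = +164.2
Reactants: 2·(+11.3) = +22.6
ΔH°rxn = (+164.2) − (+22.6) = 141.6 kJ/mol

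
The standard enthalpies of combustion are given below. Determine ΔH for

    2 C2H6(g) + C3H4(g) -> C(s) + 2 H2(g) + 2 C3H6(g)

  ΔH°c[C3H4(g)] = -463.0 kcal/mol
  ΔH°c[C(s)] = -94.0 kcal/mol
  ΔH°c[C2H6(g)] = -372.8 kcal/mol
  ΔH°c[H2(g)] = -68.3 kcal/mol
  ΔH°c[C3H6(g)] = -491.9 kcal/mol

ΔH = 5.8 kcal/mol

With combustion enthalpies, reactants minus products:
= [2·(-372.8) + 1·(-463.0)] − [1·(-94.0) + 2·(-68.3) + 2·(-491.9)]
= 5.8 kcal/mol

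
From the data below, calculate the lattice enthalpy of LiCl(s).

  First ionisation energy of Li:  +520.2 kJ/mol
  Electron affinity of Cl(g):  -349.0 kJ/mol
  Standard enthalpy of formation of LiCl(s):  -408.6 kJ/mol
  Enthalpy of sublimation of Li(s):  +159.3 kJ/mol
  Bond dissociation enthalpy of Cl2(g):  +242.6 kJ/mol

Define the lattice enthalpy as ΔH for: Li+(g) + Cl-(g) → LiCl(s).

ΔHf° = 1·ΔHsub + 1·(ΣIE) + 1/2·D(Cl2) + 1·EA + U
-408.6 = 1·(+159.3) + 1·(+520.2) + 1/2·(+242.6) + 1·(-349.0) + U
U = -408.6 − (+451.8) = -860.4 kJ/mol

U = -860.4 kJ/mol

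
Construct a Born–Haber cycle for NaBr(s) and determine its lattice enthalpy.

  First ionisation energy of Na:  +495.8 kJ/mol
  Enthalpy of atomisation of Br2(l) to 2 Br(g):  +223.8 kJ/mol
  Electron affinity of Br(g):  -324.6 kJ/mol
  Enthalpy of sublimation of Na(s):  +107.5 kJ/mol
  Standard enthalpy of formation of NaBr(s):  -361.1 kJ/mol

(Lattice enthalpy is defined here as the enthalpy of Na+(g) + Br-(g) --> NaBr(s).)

U = -751.7 kJ/mol

ΔHf° = 1·ΔHsub + 1·(ΣIE) + 1/2·D(Br2) + 1·EA + U
-361.1 = 1·(+107.5) + 1·(+495.8) + 1/2·(+223.8) + 1·(-324.6) + U
U = -361.1 − (+390.6) = -751.7 kJ/mol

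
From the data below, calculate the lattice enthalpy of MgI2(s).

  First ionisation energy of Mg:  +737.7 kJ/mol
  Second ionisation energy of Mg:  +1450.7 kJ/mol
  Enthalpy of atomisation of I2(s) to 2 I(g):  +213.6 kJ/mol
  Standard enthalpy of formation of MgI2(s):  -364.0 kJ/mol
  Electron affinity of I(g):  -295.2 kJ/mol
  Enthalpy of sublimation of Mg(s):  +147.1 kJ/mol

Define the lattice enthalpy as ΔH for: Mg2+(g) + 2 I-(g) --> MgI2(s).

U = -2322.7 kJ/mol

ΔHf° = 1·ΔHsub + 1·(ΣIE) + 1·D(I2) + 2·EA + U
-364.0 = 1·(+147.1) + 1·(+2188.4) + 1·(+213.6) + 2·(-295.2) + U
U = -364.0 − (+1958.7) = -2322.7 kJ/mol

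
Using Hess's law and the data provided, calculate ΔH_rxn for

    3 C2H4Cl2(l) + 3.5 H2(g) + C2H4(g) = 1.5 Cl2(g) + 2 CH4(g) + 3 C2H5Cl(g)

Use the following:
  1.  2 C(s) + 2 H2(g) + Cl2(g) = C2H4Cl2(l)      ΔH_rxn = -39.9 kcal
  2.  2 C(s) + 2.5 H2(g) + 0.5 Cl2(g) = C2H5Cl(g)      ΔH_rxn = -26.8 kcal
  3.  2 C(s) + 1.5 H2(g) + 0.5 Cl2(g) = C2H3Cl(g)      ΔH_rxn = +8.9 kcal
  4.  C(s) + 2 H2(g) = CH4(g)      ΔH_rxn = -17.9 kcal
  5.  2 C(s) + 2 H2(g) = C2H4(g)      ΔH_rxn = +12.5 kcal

ΔH_rxn = -9.0 kcal

eq. 1 reversed and × 3: (-3)·(-39.9) = +119.7 kcal
eq. 2 × 3: (3)·(-26.8) = -80.4 kcal
eq. 3: not needed.
eq. 4 × 2: (2)·(-17.9) = -35.8 kcal
eq. 5 reversed: -12.5 kcal
Summing the manipulated equations, ΔH_rxn = (-3)·(-39.9) + (3)·(-26.8) + (2)·(-17.9) + (-1)·(+12.5) = -9.0 kcal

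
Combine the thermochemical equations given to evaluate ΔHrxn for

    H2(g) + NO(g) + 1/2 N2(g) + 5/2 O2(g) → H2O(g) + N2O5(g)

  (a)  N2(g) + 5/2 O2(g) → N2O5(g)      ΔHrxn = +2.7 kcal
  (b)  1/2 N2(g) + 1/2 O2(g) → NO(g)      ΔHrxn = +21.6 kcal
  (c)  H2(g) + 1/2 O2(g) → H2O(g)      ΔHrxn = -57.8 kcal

ΔHrxn = -76.7 kcal

(a) as written (N2O5(g) already on the product side): +2.7 kcal
(b) reversed (reverse to put NO(g) on the reactant side): -21.6 kcal
(c) as written (H2O(g) already on the product side): -57.8 kcal
By Hess's law, ΔHrxn = (+2.7) + (-21.6) + (-57.8) = -76.7 kcal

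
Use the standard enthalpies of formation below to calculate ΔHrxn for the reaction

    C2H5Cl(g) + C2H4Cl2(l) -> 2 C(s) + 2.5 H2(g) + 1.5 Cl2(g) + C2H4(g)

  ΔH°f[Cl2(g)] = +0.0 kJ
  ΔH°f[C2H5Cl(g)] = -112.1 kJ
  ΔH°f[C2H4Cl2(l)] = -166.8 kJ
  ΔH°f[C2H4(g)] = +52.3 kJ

ΔH°rxn = Σ nΔHf°(products) − Σ nΔHf°(reactants).
Products: 2·(+0.0) + 5/2·(+0.0) + 3/2·(+0.0) + 1·(+52.3) = +52.3
Reactants: 1·(-112.1) + 1·(-166.8) = -278.9
ΔHrxn = (+52.3) − (-278.9) = 331.2 kJ

ΔHrxn = 331.2 kJ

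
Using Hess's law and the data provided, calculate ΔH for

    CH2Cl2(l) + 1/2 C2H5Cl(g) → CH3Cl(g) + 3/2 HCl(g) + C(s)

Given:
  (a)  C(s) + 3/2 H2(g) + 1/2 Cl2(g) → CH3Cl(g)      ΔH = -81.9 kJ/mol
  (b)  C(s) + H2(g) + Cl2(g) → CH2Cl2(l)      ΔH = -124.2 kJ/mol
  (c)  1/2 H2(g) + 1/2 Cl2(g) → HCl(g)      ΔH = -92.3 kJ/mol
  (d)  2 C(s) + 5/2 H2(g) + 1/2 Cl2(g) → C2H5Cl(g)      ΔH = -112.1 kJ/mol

(a) as written: -81.9 kJ/mol
(b) reversed: +124.2 kJ/mol
(c) × 3/2: (3/2)·(-92.3) = -138.45 kJ/mol
(d) reversed and × 1/2: (-1/2)·(-112.1) = +56.05 kJ/mol
ΔH = (1)·(-81.9) + (-1)·(-124.2) + (3/2)·(-92.3) + (-1/2)·(-112.1) = -40.1 kJ/mol

ΔH = -40.1 kJ/mol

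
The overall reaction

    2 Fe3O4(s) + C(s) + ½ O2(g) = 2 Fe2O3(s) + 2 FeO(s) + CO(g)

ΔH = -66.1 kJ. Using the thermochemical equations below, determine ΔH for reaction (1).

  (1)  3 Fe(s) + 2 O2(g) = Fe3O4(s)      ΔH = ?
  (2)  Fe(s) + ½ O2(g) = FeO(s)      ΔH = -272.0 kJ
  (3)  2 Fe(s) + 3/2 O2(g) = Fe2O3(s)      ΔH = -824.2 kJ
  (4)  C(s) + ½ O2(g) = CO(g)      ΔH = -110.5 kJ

ΔH = -1118.4 kJ

(1) reversed and × 2: contributes −2·x
(2) × 2: (2)·(-272.0) = -544.0 kJ
(3) × 2: (2)·(-824.2) = -1648.4 kJ
(4) as written: -110.5 kJ
-66.1 = (-544.0) + (-1648.4) + (-110.5) − 2·x
x = (-66.1 − (-2302.9)) / (-2) = -1118.4 kJ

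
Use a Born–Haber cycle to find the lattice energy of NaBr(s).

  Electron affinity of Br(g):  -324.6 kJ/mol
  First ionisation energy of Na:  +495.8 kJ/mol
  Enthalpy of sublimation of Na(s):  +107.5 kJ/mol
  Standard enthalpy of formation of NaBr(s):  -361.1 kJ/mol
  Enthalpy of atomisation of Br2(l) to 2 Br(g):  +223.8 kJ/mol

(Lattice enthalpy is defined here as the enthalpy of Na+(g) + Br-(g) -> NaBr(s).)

ΔHf° = 1·ΔHsub + 1·(ΣIE) + 1/2·D(Br2) + 1·EA + U
-361.1 = 1·(+107.5) + 1·(+495.8) + 1/2·(+223.8) + 1·(-324.6) + U
U = -361.1 − (+390.6) = -751.7 kJ/mol

U = -751.7 kJ/mol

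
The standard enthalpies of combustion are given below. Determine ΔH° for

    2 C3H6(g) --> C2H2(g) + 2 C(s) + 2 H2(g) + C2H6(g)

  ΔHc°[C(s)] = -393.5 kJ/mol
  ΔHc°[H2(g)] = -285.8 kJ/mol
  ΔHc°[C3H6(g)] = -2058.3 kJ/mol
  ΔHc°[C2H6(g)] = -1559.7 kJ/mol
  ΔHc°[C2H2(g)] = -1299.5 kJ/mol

With combustion enthalpies, reactants minus products:
= [2·(-2058.3)] − [1·(-1299.5) + 2·(-393.5) + 2·(-285.8) + 1·(-1559.7)]
= 101.2 kJ/mol

ΔH° = 101.2 kJ/mol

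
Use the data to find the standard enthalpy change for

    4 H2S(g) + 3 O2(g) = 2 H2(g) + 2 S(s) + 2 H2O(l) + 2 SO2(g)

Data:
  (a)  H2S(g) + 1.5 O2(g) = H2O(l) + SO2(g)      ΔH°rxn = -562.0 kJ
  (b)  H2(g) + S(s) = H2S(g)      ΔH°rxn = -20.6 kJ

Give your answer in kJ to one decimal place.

(a) × 2 (scale by 2 for the 2 H2O(l)): (2)·(-562.0) = -1124.0 kJ
(b) reversed and × 2 (reverse to put H2(g) on the product side; scale by 2 for the 2 H2(g)): (-2)·(-20.6) = +41.2 kJ
ΔH°rxn = (2)·(-562.0) + (-2)·(-20.6) = -1082.8 kJ

ΔH°rxn = -1082.8 kJ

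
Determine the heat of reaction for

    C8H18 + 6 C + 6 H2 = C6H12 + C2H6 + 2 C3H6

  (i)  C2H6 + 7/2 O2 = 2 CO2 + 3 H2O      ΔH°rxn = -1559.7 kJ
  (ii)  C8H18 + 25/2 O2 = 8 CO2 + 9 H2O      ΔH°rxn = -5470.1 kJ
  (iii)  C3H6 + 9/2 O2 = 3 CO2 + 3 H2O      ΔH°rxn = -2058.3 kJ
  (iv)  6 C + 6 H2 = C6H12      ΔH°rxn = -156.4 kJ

(i) reversed (C2H6 must end up as a product): +1559.7 kJ
(ii) as written (C8H18 already on the reactant side): -5470.1 kJ
(iii) reversed and × 2 (reverse to put C3H6 on the product side; scale by 2 for the 2 C3H6): (-2)·(-2058.3) = +4116.6 kJ
(iv) as written (C6H12 already on the product side): -156.4 kJ
Combining the equations, ΔH°rxn = (+1559.7) + (-5470.1) + (+4116.6) + (-156.4) = 49.8 kJ

ΔH°rxn = 49.8 kJ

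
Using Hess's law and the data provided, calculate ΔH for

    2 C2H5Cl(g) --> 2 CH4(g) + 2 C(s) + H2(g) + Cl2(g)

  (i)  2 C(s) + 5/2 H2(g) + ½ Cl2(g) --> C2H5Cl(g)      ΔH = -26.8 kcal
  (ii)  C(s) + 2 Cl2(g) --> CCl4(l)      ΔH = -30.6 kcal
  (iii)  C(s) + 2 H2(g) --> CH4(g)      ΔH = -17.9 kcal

ΔH = 17.8 kcal

(i) reversed and × 2: (-2)·(-26.8) = +53.6 kcal
(ii): not needed.
(iii) × 2: (2)·(-17.9) = -35.8 kcal
ΔH = (+53.6) + (-35.8) = 17.8 kcal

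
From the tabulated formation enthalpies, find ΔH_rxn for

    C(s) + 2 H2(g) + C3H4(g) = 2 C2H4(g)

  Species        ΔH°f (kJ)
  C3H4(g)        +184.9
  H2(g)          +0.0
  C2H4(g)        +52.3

Products: 2·(+52.3) = +104.6
Reactants: 1·(+0.0) + 2·(+0.0) + 1·(+184.9) = +184.9
ΔH_rxn = (+104.6) − (+184.9) = -80.3 kJ

ΔH_rxn = -80.3 kJ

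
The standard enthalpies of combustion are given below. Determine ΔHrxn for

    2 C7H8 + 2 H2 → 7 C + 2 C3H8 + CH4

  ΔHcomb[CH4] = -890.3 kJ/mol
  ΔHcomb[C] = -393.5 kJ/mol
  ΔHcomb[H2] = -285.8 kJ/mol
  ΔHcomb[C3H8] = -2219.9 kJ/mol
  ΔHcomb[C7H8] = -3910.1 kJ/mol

With combustion enthalpies, reactants minus products:
= [2·(-3910.1) + 2·(-285.8)] − [7·(-393.5) + 2·(-2219.9) + 1·(-890.3)]
= -307.2 kJ/mol

ΔHrxn = -307.2 kJ/mol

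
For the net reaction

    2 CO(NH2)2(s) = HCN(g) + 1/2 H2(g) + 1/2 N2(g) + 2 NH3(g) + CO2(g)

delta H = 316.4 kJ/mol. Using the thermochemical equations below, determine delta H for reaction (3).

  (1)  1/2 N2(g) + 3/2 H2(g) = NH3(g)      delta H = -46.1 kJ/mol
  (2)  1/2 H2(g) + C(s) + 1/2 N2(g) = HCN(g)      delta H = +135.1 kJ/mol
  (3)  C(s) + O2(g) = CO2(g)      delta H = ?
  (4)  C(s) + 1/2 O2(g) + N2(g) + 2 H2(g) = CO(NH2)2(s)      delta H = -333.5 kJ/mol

delta H = -393.5 kJ/mol

(1) × 2: (2)·(-46.1) = -92.2 kJ/mol
(2) as written: +135.1 kJ/mol
(3) as written: contributes x
(4) reversed and × 2: (-2)·(-333.5) = +667.0 kJ/mol
+316.4 = (-92.2) + (+135.1) + (+667.0) + x
x = (+316.4 − (+709.9)) / (1) = -393.5 kJ/mol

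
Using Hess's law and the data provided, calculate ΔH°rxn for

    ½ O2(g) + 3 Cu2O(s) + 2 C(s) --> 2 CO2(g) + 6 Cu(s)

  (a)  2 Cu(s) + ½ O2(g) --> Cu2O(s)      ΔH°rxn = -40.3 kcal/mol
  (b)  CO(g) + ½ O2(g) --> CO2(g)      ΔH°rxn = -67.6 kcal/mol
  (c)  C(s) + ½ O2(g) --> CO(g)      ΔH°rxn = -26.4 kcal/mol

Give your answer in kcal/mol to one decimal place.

ΔH°rxn = -67.1 kcal/mol

(a) reversed and × 3 (reverse to put Cu2O(s) on the reactant side; ×3 to match 3 Cu2O(s) in the target): (-3)·(-40.3) = +120.9 kcal/mol
(b) × 2 (scale by 2 for the 2 CO2(g)): (2)·(-67.6) = -135.2 kcal/mol
(c) × 2 (scale by 2 for the 2 C(s)): (2)·(-26.4) = -52.8 kcal/mol
Combining the equations, ΔH°rxn = (-3)·(-40.3) + (2)·(-67.6) + (2)·(-26.4) = -67.1 kcal/mol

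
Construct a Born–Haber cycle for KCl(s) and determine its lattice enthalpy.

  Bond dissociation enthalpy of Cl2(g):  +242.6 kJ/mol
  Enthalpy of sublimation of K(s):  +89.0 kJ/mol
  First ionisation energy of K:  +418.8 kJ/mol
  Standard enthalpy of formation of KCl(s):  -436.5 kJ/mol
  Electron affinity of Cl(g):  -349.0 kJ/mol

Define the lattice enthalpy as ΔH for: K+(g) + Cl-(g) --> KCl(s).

ΔHf° = 1·ΔHsub + 1·(ΣIE) + 1/2·D(Cl2) + 1·EA + U
-436.5 = 1·(+89.0) + 1·(+418.8) + 1/2·(+242.6) + 1·(-349.0) + U
U = -436.5 − (+280.1) = -716.6 kJ/mol

U = -716.6 kJ/mol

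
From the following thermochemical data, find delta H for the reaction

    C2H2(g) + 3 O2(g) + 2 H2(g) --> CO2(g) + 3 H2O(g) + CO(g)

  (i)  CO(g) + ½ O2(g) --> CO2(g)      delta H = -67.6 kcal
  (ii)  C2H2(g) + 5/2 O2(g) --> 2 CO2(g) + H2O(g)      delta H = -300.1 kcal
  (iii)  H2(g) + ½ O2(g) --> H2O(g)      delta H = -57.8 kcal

(i) reversed: +67.6 kcal
(ii) as written: -300.1 kcal
(iii) × 2: (2)·(-57.8) = -115.6 kcal
By Hess's law, delta H = (+67.6) + (-300.1) + (-115.6) = -348.1 kcal

delta H = -348.1 kcal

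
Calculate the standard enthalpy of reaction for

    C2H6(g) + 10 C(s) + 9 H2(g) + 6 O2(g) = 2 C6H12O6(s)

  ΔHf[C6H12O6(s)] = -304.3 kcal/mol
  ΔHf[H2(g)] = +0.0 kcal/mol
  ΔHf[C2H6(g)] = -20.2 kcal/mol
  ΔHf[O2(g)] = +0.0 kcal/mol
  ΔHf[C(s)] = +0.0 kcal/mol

ΔH°rxn = Σ nΔHf°(products) − Σ nΔHf°(reactants).
Products: 2·(-304.3) = -608.6
Reactants: 1·(-20.2) + 10·(+0.0) + 9·(+0.0) + 6·(+0.0) = -20.2
ΔHrxn = (-608.6) − (-20.2) = -588.4 kcal/mol

ΔHrxn = -588.4 kcal/mol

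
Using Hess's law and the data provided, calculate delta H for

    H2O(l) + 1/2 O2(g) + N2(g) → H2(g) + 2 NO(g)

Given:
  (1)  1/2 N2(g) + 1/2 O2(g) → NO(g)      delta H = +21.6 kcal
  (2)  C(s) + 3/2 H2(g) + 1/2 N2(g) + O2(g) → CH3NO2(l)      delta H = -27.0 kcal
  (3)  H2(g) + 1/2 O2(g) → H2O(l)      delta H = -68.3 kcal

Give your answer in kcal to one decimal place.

delta H = 111.5 kcal

(1) × 2: (2)·(+21.6) = +43.2 kcal
(2): not needed.
(3) reversed: +68.3 kcal
delta H = (+43.2) + (+68.3) = 111.5 kcal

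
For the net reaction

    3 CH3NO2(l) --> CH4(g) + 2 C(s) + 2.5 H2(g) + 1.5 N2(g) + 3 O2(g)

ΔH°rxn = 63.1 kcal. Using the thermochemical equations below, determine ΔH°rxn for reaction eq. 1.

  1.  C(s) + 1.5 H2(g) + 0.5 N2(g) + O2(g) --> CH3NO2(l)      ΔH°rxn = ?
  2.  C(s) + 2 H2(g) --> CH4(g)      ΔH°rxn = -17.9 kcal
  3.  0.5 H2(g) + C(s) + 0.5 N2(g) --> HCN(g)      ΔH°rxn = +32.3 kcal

eq. 1 reversed and × 3 (reverse to put CH3NO2(l) on the reactant side; scale by 3 for the 3 CH3NO2(l)): contributes −3·x
eq. 2 as written (CH4(g) already on the product side): -17.9 kcal
eq. 3: not needed (HCN(g) appears nowhere else).
+63.1 = (-17.9) − 3·x
x = (+63.1 − (-17.9)) / (-3) = -27.0 kcal

ΔH°rxn = -27.0 kcal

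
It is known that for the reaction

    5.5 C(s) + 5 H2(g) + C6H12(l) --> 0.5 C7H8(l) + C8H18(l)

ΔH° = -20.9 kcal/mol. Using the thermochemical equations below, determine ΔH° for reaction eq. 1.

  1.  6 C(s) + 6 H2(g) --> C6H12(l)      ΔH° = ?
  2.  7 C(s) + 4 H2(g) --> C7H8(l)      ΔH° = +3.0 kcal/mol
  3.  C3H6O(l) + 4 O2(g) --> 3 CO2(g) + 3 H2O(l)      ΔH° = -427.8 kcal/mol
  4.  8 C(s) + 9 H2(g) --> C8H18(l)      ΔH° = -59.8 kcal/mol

eq. 1 reversed (reverse to put C6H12(l) on the reactant side): contributes −x
eq. 2 × 1/2 (scale by 1/2 for the 1/2 C7H8(l)): (1/2)·(+3.0) = +1.5 kcal/mol
eq. 3: not needed (O2(g) appears nowhere else).
eq. 4 as written (C8H18(l) already on the product side): -59.8 kcal/mol
-20.9 = (+1.5) + (-59.8) − x
x = (-20.9 − (-58.3)) / (-1) = -37.4 kcal/mol

ΔH° = -37.4 kcal/mol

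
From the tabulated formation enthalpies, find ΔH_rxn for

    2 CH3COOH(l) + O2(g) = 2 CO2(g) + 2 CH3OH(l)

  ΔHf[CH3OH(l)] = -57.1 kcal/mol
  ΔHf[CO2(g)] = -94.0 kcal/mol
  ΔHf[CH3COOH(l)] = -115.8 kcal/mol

ΔH°rxn = Σ nΔHf°(products) − Σ nΔHf°(reactants).
Products: 2·(-94.0) + 2·(-57.1) = -302.2
Reactants: 2·(-115.8) + 1·(+0.0) = -231.6
ΔH_rxn = (-302.2) − (-231.6) = -70.6 kcal/mol

ΔH_rxn = -70.6 kcal/mol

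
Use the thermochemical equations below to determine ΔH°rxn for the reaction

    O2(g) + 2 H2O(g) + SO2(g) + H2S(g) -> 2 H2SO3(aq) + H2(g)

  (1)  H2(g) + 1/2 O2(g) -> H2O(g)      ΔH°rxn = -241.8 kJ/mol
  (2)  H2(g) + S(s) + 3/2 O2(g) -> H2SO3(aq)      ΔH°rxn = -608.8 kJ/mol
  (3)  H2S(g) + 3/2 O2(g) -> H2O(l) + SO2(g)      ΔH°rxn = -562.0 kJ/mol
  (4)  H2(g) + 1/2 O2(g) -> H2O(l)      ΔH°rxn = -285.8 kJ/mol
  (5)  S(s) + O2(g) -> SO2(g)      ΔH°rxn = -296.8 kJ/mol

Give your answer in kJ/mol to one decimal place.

ΔH°rxn = -416.6 kJ/mol

(1) reversed and × 2 (H2O(g) must end up as a reactant; ×2 to match 2 H2O(g) in the target): (-2)·(-241.8) = +483.6 kJ/mol
(2) × 2 (×2 to match 2 H2SO3(aq) in the target): (2)·(-608.8) = -1217.6 kJ/mol
(3) as written (H2S(g) already on the reactant side): -562.0 kJ/mol
(4) reversed: +285.8 kJ/mol
(5) reversed and × 2: (-2)·(-296.8) = +593.6 kJ/mol
Combining the equations, ΔH°rxn = (-2)·(-241.8) + (2)·(-608.8) + (1)·(-562.0) + (-1)·(-285.8) + (-2)·(-296.8) = -416.6 kJ/mol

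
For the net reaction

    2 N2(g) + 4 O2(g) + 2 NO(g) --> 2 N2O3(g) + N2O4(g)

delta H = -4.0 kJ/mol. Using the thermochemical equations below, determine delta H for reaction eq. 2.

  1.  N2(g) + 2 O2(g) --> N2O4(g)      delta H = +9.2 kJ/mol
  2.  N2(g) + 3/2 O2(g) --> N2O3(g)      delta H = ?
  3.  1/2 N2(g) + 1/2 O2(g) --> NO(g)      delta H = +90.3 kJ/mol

delta H = 83.7 kJ/mol

eq. 1 as written (N2O4(g) already on the product side): +9.2 kJ/mol
eq. 2 × 2 (×2 to match 2 N2O3(g) in the target): contributes 2·x
eq. 3 reversed and × 2 (reverse to put NO(g) on the reactant side; ×2 to match 2 NO(g) in the target): (-2)·(+90.3) = -180.6 kJ/mol
-4.0 = (+9.2) + (-180.6) + 2·x
x = (-4.0 − (-171.4)) / (2) = 83.7 kJ/mol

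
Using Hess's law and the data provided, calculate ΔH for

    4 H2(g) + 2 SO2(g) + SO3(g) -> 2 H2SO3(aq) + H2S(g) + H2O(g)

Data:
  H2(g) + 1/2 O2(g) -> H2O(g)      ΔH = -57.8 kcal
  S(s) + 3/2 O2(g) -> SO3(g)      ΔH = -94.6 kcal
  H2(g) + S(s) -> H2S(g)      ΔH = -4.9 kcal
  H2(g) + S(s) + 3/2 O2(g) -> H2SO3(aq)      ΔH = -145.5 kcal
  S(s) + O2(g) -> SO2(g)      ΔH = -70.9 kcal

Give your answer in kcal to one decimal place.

equation 1 as written: -57.8 kcal
equation 2 reversed: +94.6 kcal
equation 3 as written: -4.9 kcal
equation 4 × 2: (2)·(-145.5) = -291.0 kcal
equation 5 reversed and × 2: (-2)·(-70.9) = +141.8 kcal
By Hess's law, ΔH = (-57.8) + (+94.6) + (-4.9) + (-291.0) + (+141.8) = -117.3 kcal

ΔH = -117.3 kcal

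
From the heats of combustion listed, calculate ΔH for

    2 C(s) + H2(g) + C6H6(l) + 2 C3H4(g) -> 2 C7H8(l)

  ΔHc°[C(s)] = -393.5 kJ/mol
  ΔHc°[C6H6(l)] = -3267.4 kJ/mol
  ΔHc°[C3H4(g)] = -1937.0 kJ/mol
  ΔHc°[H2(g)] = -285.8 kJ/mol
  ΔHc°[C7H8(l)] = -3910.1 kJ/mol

ΔH = -394.0 kJ/mol

With combustion enthalpies, reactants minus products:
= [2·(-393.5) + 1·(-285.8) + 1·(-3267.4) + 2·(-1937.0)] − [2·(-3910.1)]
= -394.0 kJ/mol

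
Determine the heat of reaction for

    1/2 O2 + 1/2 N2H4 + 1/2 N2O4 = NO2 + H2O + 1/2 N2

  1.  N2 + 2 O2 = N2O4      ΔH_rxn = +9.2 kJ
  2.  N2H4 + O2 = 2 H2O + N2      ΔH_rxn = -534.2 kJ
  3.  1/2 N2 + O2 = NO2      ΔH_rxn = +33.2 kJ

ΔH_rxn = -238.5 kJ

eq. 1 reversed and × 1/2: (-1/2)·(+9.2) = -4.6 kJ
eq. 2 × 1/2: (1/2)·(-534.2) = -267.1 kJ
eq. 3 as written: +33.2 kJ
Combining the equations, ΔH_rxn = (-4.6) + (-267.1) + (+33.2) = -238.5 kJ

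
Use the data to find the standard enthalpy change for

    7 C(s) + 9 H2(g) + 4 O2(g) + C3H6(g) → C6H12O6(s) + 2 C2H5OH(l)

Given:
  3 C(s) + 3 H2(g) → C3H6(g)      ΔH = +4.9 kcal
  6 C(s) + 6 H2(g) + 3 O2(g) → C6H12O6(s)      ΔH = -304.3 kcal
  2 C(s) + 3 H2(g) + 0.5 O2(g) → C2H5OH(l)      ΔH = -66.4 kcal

equation 1 reversed: -4.9 kcal
equation 2 as written: -304.3 kcal
equation 3 × 2: (2)·(-66.4) = -132.8 kcal
ΔH = (-1)·(+4.9) + (1)·(-304.3) + (2)·(-66.4) = -442.0 kcal

ΔH = -442.0 kcal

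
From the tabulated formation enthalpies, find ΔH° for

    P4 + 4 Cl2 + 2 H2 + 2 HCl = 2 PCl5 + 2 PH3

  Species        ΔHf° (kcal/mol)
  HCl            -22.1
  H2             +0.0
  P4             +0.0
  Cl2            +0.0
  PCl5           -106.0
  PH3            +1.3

Products: 2·(-106.0) + 2·(+1.3) = -209.4
Reactants: 1·(+0.0) + 4·(+0.0) + 2·(+0.0) + 2·(-22.1) = -44.2
ΔH° = (-209.4) − (-44.2) = -165.2 kcal/mol

ΔH° = -165.2 kcal/mol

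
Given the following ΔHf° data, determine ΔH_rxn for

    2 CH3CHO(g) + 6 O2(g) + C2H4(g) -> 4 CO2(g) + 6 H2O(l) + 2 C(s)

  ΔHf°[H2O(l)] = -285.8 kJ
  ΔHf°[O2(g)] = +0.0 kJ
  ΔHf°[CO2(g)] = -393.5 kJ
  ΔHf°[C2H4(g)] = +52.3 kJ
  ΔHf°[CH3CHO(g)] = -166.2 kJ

ΔH_rxn = -3008.7 kJ

Products: 4·(-393.5) + 6·(-285.8) + 2·(+0.0) = -3288.8
Reactants: 2·(-166.2) + 6·(+0.0) + 1·(+52.3) = -280.1
ΔH_rxn = (-3288.8) − (-280.1) = -3008.7 kJ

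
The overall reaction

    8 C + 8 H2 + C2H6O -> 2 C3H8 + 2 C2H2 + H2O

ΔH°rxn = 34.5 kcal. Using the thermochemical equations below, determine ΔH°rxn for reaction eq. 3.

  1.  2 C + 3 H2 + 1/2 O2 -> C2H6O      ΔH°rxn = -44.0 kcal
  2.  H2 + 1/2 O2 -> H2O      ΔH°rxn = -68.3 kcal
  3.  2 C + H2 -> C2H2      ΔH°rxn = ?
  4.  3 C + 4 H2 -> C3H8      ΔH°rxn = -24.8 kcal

eq. 1 reversed: +44.0 kcal
eq. 2 as written: -68.3 kcal
eq. 3 × 2: contributes 2·x
eq. 4 × 2: (2)·(-24.8) = -49.6 kcal
+34.5 = (+44.0) + (-68.3) + (-49.6) + 2·x
x = (+34.5 − (-73.9)) / (2) = 54.2 kcal

ΔH°rxn = 54.2 kcal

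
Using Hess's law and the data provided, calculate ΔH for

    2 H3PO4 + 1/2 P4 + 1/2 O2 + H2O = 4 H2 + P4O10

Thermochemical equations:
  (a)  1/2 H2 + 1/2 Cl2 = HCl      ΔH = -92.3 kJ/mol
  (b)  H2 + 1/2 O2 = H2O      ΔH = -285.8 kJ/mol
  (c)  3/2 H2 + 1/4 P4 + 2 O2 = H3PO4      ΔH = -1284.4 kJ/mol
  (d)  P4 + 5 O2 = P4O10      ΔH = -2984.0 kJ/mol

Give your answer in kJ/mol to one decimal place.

ΔH = -129.4 kJ/mol

(a): not needed.
(b) reversed: +285.8 kJ/mol
(c) reversed and × 2: (-2)·(-1284.4) = +2568.8 kJ/mol
(d) as written: -2984.0 kJ/mol
ΔH = (-1)·(-285.8) + (-2)·(-1284.4) + (1)·(-2984.0) = -129.4 kJ/mol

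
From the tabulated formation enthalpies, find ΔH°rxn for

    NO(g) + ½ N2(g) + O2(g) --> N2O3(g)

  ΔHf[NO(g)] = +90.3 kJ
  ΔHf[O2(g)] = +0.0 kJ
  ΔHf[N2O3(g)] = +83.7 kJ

ΔH°rxn = -6.6 kJ

Products: 1·(+83.7) = +83.7
Reactants: 1·(+90.3) + 1/2·(+0.0) + 1·(+0.0) = +90.3
ΔH°rxn = (+83.7) − (+90.3) = -6.6 kJ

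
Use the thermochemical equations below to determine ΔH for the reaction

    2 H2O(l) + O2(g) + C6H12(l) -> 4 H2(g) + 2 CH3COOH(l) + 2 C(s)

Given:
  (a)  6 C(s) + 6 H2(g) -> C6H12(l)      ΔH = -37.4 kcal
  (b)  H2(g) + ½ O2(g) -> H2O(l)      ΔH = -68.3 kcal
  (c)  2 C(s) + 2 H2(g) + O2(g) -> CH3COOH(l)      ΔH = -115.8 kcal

ΔH = -57.6 kcal

(a) reversed (C6H12(l) must end up as a reactant): +37.4 kcal
(b) reversed and × 2 (reverse to put H2O(l) on the reactant side; ×2 to match 2 H2O(l) in the target): (-2)·(-68.3) = +136.6 kcal
(c) × 2 (scale by 2 for the 2 CH3COOH(l)): (2)·(-115.8) = -231.6 kcal
ΔH = (-1)·(-37.4) + (-2)·(-68.3) + (2)·(-115.8) = -57.6 kcal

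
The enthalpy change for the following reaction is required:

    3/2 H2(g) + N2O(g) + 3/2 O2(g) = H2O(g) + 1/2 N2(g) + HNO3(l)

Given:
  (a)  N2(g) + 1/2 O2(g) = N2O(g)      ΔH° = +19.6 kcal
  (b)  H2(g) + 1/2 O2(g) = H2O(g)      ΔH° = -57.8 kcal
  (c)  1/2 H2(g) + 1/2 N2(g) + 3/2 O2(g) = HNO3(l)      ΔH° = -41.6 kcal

ΔH° = -119.0 kcal

(a) reversed (reverse to put N2O(g) on the reactant side): -19.6 kcal
(b) as written (H2O(g) already on the product side): -57.8 kcal
(c) as written (HNO3(l) already on the product side): -41.6 kcal
By Hess's law, ΔH° = (-19.6) + (-57.8) + (-41.6) = -119.0 kcal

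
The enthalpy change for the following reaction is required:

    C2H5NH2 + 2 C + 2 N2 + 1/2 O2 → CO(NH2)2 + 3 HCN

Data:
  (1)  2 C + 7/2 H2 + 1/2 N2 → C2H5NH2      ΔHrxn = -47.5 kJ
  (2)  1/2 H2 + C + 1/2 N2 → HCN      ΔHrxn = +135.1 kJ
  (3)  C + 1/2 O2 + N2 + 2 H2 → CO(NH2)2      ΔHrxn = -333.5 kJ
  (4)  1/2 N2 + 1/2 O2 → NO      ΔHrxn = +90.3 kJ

(1) reversed: +47.5 kJ
(2) × 3: (3)·(+135.1) = +405.3 kJ
(3) as written: -333.5 kJ
(4): not needed.
ΔHrxn = (+47.5) + (+405.3) + (-333.5) = 119.3 kJ

ΔHrxn = 119.3 kJ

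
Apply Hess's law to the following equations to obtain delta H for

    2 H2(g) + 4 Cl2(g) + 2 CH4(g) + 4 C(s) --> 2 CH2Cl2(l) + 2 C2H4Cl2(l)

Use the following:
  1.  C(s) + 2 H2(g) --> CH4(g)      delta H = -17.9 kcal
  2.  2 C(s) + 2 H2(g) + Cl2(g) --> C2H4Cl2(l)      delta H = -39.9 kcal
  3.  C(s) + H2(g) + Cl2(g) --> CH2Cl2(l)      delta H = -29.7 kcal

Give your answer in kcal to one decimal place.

eq. 1 reversed and × 2: (-2)·(-17.9) = +35.8 kcal
eq. 2 × 2: (2)·(-39.9) = -79.8 kcal
eq. 3 × 2: (2)·(-29.7) = -59.4 kcal
Since enthalpy is a state function, delta H = (+35.8) + (-79.8) + (-59.4) = -103.4 kcal

delta H = -103.4 kcal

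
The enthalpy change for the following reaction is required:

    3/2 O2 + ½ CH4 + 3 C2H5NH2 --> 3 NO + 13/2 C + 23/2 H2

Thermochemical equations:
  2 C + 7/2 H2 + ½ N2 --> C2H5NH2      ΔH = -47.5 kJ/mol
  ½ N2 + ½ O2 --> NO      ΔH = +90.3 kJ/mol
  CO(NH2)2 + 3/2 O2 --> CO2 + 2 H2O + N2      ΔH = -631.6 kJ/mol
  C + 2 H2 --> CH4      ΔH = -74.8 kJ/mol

equation 1 reversed and × 3 (reverse to put C2H5NH2 on the reactant side; ×3 to match 3 C2H5NH2 in the target): (-3)·(-47.5) = +142.5 kJ/mol
equation 2 × 3 (×3 to match 3 NO in the target): (3)·(+90.3) = +270.9 kJ/mol
equation 3: not needed (H2O appears nowhere else).
equation 4 reversed and × 1/2 (reverse to put CH4 on the reactant side; scale by 1/2 for the 1/2 CH4): (-1/2)·(-74.8) = +37.4 kJ/mol
Summing the manipulated equations, ΔH = (-3)·(-47.5) + (3)·(+90.3) + (-1/2)·(-74.8) = 450.8 kJ/mol

ΔH = 450.8 kJ/mol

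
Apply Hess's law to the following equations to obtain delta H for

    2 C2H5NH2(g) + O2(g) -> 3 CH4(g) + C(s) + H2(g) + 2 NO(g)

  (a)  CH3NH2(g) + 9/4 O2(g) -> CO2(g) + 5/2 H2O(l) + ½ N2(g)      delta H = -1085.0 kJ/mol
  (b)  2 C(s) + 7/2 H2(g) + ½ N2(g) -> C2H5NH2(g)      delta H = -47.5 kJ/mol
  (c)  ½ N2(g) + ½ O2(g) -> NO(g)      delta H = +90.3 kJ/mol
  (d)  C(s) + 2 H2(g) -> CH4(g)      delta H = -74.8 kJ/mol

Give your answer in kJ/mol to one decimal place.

(a): not needed.
(b) reversed and × 2: (-2)·(-47.5) = +95.0 kJ/mol
(c) × 2: (2)·(+90.3) = +180.6 kJ/mol
(d) × 3: (3)·(-74.8) = -224.4 kJ/mol
delta H = (-2)·(-47.5) + (2)·(+90.3) + (3)·(-74.8) = 51.2 kJ/mol

delta H = 51.2 kJ/mol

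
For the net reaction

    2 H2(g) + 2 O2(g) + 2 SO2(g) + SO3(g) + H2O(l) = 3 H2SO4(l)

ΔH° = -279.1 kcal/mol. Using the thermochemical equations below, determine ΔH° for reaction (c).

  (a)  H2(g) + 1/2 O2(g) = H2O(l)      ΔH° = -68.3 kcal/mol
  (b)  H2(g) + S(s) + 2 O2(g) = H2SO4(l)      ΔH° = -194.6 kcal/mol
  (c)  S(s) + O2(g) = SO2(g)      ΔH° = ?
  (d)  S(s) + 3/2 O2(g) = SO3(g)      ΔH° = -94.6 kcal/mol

ΔH° = -70.9 kcal/mol

(a) reversed: +68.3 kcal/mol
(b) × 3: (3)·(-194.6) = -583.8 kcal/mol
(c) reversed and × 2: contributes −2·x
(d) reversed: +94.6 kcal/mol
-279.1 = (+68.3) + (-583.8) + (+94.6) − 2·x
x = (-279.1 − (-420.9)) / (-2) = -70.9 kcal/mol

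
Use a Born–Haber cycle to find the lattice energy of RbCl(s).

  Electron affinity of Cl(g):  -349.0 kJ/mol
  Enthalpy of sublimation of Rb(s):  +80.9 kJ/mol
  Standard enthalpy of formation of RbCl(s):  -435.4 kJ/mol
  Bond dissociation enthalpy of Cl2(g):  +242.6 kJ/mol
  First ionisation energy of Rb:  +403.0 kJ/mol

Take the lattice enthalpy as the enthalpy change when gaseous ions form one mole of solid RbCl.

U = -691.6 kJ/mol

ΔHf° = 1·ΔHsub + 1·(ΣIE) + 1/2·D(Cl2) + 1·EA + U
-435.4 = 1·(+80.9) + 1·(+403.0) + 1/2·(+242.6) + 1·(-349.0) + U
U = -435.4 − (+256.2) = -691.6 kJ/mol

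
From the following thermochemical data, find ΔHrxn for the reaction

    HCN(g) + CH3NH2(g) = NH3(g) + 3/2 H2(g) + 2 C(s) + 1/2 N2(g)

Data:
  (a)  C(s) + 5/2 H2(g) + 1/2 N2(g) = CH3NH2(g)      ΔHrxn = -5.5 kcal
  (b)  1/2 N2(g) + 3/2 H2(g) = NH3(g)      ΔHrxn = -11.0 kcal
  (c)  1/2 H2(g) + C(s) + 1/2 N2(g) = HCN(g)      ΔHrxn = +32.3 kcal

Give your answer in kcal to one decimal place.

(a) reversed (reverse to put CH3NH2(g) on the reactant side): +5.5 kcal
(b) as written (NH3(g) already on the product side): -11.0 kcal
(c) reversed (reverse to put HCN(g) on the reactant side): -32.3 kcal
By Hess's law, ΔHrxn = (+5.5) + (-11.0) + (-32.3) = -37.8 kcal

ΔHrxn = -37.8 kcal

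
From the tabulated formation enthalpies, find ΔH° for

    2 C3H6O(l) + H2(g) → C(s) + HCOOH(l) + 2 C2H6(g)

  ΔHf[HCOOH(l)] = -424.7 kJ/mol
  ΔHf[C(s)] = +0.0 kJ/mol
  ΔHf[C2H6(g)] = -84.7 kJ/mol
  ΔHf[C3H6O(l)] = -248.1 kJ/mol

ΔH° = -97.9 kJ/mol

Products: 1·(+0.0) + 1·(-424.7) + 2·(-84.7) = -594.1
Reactants: 2·(-248.1) + 1·(+0.0) = -496.2
ΔH° = (-594.1) − (-496.2) = -97.9 kJ/mol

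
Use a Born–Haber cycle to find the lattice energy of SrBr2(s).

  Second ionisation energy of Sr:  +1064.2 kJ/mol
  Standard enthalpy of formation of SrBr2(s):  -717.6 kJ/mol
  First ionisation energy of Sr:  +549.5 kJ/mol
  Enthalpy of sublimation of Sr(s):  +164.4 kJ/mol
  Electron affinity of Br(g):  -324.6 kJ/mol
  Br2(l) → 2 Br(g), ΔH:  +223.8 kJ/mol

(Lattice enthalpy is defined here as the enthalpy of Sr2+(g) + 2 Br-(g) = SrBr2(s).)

ΔHf° = 1·ΔHsub + 1·(ΣIE) + 1·D(Br2) + 2·EA + U
-717.6 = 1·(+164.4) + 1·(+1613.7) + 1·(+223.8) + 2·(-324.6) + U
U = -717.6 − (+1352.7) = -2070.3 kJ/mol

U = -2070.3 kJ/mol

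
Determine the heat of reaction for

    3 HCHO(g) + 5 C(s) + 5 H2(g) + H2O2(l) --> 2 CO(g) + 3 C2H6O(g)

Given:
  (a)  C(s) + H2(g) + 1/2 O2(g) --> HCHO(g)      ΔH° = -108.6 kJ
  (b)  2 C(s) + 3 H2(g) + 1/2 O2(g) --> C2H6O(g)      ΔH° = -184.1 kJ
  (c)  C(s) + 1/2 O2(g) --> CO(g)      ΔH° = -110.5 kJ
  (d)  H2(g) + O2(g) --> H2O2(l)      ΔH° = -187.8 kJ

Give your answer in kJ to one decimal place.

(a) reversed and × 3: (-3)·(-108.6) = +325.8 kJ
(b) × 3: (3)·(-184.1) = -552.3 kJ
(c) × 2: (2)·(-110.5) = -221.0 kJ
(d) reversed: +187.8 kJ
Combining the equations, ΔH° = (+325.8) + (-552.3) + (-221.0) + (+187.8) = -259.7 kJ

ΔH° = -259.7 kJ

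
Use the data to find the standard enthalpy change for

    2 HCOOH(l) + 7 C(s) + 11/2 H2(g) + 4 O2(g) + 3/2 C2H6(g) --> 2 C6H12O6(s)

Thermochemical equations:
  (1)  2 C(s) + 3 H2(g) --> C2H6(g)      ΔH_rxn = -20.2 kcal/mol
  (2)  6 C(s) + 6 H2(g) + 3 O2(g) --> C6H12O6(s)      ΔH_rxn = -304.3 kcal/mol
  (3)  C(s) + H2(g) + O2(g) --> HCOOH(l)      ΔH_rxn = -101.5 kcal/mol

ΔH_rxn = -375.3 kcal/mol

(1) reversed and × 3/2 (C2H6(g) must end up as a reactant; scale by 3/2 for the 3/2 C2H6(g)): (-3/2)·(-20.2) = +30.3 kcal/mol
(2) × 2 (×2 to match 2 C6H12O6(s) in the target): (2)·(-304.3) = -608.6 kcal/mol
(3) reversed and × 2 (HCOOH(l) must end up as a reactant; scale by 2 for the 2 HCOOH(l)): (-2)·(-101.5) = +203.0 kcal/mol
By Hess's law, ΔH_rxn = (+30.3) + (-608.6) + (+203.0) = -375.3 kcal/mol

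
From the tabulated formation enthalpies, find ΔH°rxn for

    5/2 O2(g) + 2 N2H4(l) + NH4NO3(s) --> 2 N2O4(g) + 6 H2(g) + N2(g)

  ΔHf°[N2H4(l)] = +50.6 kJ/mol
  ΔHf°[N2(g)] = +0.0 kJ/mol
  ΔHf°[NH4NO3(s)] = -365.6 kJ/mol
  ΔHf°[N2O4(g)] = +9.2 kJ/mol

Products: 2·(+9.2) + 6·(+0.0) + 1·(+0.0) = +18.4
Reactants: 5/2·(+0.0) + 2·(+50.6) + 1·(-365.6) = -264.4
ΔH°rxn = (+18.4) − (-264.4) = 282.8 kJ/mol

ΔH°rxn = 282.8 kJ/mol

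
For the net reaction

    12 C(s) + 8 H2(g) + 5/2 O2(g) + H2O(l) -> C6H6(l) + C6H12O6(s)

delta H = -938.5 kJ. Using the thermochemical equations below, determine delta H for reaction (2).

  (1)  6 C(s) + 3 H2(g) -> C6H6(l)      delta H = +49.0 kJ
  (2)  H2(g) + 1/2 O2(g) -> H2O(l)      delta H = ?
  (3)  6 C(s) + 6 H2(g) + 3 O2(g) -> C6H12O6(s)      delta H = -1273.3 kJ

(1) as written: +49.0 kJ
(2) reversed: contributes −x
(3) as written: -1273.3 kJ
-938.5 = (+49.0) + (-1273.3) − x
x = (-938.5 − (-1224.3)) / (-1) = -285.8 kJ

delta H = -285.8 kJ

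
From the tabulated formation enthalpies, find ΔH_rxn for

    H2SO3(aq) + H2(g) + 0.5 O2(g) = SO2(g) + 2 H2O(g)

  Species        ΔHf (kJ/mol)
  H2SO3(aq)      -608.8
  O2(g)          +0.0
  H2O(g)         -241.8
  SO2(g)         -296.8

Products: 1·(-296.8) + 2·(-241.8) = -780.4
Reactants: 1·(-608.8) + 1·(+0.0) + 1/2·(+0.0) = -608.8
ΔH_rxn = (-780.4) − (-608.8) = -171.6 kJ/mol

ΔH_rxn = -171.6 kJ/mol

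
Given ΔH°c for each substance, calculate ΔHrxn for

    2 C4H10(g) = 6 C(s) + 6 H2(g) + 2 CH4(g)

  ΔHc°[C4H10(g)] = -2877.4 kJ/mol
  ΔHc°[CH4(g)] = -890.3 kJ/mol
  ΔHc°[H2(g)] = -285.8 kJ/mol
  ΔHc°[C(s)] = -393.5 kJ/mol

ΔHrxn = 101.6 kJ/mol

With combustion enthalpies, reactants minus products:
= [2·(-2877.4)] − [6·(-393.5) + 6·(-285.8) + 2·(-890.3)]
= 101.6 kJ/mol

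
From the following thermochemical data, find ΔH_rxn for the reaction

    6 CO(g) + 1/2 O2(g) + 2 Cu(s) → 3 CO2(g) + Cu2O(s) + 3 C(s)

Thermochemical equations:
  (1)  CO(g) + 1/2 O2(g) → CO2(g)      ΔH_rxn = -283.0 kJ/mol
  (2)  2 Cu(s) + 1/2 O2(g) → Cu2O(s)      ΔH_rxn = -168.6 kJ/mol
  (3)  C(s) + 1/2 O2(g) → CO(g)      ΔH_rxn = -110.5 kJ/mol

(1) × 3: (3)·(-283.0) = -849.0 kJ/mol
(2) as written: -168.6 kJ/mol
(3) reversed and × 3: (-3)·(-110.5) = +331.5 kJ/mol
ΔH_rxn = (3)·(-283.0) + (1)·(-168.6) + (-3)·(-110.5) = -686.1 kJ/mol

ΔH_rxn = -686.1 kJ/mol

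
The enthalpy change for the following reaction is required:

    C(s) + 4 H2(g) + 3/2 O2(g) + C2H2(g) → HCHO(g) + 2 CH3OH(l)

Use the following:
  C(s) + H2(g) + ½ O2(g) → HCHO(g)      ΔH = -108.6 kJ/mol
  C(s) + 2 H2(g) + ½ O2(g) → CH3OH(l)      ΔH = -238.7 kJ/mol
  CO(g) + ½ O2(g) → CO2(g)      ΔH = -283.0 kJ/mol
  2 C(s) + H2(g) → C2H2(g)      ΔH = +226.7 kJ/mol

equation 1 as written (HCHO(g) already on the product side): -108.6 kJ/mol
equation 2 × 2 (scale by 2 for the 2 CH3OH(l)): (2)·(-238.7) = -477.4 kJ/mol
equation 3: not needed (CO2(g) appears nowhere else).
equation 4 reversed (C2H2(g) must end up as a reactant): -226.7 kJ/mol
ΔH = (1)·(-108.6) + (2)·(-238.7) + (-1)·(+226.7) = -812.7 kJ/mol

ΔH = -812.7 kJ/mol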